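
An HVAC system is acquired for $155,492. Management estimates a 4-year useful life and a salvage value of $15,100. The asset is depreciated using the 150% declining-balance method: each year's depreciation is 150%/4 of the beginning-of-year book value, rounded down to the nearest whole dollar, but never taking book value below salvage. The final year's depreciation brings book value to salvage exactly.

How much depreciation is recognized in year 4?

Depreciable base = $155,492 − $15,100 = $140,392.
Year 1: ⌊$155,492 × 150%/4⌋ = $58,309. Book value $97,183.
Year 2: ⌊$97,183 × 150%/4⌋ = $36,443. Book value $60,740.
Year 3: ⌊$60,740 × 150%/4⌋ = $22,777. Book value $37,963.
Year 4 (final): $37,963 − $15,100 = $22,863. Book value $15,100.

$22,863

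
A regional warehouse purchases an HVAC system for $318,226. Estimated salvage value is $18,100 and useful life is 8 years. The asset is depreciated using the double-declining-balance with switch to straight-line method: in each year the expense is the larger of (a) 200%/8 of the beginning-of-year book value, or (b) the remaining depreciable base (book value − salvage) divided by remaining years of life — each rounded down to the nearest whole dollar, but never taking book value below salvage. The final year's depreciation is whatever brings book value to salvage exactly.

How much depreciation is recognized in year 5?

$25,172

Depreciable base = $318,226 − $18,100 = $300,126.
Year 1: DB = ⌊$318,226 × 200%/8⌋ = $79,556; SL = ⌊$300,126/8⌋ = $37,515 → take DB $79,556. Book value $238,670.
Year 2: DB = ⌊$238,670 × 200%/8⌋ = $59,667; SL = ⌊$220,570/7⌋ = $31,510 → take DB $59,667. Book value $179,003.
Year 3: DB = ⌊$179,003 × 200%/8⌋ = $44,750; SL = ⌊$160,903/6⌋ = $26,817 → take DB $44,750. Book value $134,253.
Year 4: DB = ⌊$134,253 × 200%/8⌋ = $33,563; SL = ⌊$116,153/5⌋ = $23,230 → take DB $33,563. Book value $100,690.
Year 5: DB = ⌊$100,690 × 200%/8⌋ = $25,172; SL = ⌊$82,590/4⌋ = $20,647 → take DB $25,172. Book value $75,518.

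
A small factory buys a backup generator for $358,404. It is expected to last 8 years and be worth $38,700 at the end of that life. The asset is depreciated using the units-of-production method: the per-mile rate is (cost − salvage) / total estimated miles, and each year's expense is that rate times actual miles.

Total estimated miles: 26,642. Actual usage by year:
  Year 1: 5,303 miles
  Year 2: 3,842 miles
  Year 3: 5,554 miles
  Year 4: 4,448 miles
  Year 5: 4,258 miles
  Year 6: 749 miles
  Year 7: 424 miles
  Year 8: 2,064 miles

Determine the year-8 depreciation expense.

Depreciable base = $358,404 − $38,700 = $319,704.
Rate = $319,704 / 26,642 miles = $12 per mile.
Year 1: 5,303 × $12 = $63,636. Book value $294,768.
Year 2: 3,842 × $12 = $46,104. Book value $248,664.
Year 3: 5,554 × $12 = $66,648. Book value $182,016.
Year 4: 4,448 × $12 = $53,376. Book value $128,640.
Year 5: 4,258 × $12 = $51,096. Book value $77,544.
Year 6: 749 × $12 = $8,988. Book value $68,556.
Year 7: 424 × $12 = $5,088. Book value $63,468.
Year 8: 2,064 × $12 = $24,768. Book value $38,700.

$24,768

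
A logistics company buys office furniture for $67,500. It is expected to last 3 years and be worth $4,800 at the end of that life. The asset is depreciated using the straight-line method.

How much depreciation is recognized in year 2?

$20,900

Depreciable base = $67,500 − $4,800 = $62,700.
Annual expense = $62,700 / 3 = $20,900.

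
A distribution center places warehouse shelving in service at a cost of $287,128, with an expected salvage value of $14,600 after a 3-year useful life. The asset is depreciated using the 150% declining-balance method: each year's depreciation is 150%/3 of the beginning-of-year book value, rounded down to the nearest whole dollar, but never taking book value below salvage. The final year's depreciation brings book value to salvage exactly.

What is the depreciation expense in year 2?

$71,782

Depreciable base = $287,128 − $14,600 = $272,528.
Year 1: ⌊$287,128 × 150%/3⌋ = $143,564. Book value $143,564.
Year 2: ⌊$143,564 × 150%/3⌋ = $71,782. Book value $71,782.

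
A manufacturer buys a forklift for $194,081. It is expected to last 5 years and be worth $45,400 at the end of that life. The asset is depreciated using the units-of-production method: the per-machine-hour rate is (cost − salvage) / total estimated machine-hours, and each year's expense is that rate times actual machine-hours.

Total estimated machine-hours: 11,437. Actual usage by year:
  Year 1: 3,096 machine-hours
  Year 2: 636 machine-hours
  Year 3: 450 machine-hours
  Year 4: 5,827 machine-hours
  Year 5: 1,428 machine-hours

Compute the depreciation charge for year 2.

Depreciable base = $194,081 − $45,400 = $148,681.
Rate = $148,681 / 11,437 machine-hours = $13 per machine-hour.
Year 1: 3,096 × $13 = $40,248. Book value $153,833.
Year 2: 636 × $13 = $8,268. Book value $145,565.

$8,268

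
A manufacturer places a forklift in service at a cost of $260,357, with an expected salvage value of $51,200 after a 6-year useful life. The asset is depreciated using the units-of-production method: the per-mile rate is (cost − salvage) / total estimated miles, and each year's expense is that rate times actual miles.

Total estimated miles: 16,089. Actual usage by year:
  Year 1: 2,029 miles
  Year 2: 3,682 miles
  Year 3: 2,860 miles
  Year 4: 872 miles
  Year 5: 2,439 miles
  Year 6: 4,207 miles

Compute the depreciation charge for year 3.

Depreciable base = $260,357 − $51,200 = $209,157.
Rate = $209,157 / 16,089 miles = $13 per mile.
Year 1: 2,029 × $13 = $26,377. Book value $233,980.
Year 2: 3,682 × $13 = $47,866. Book value $186,114.
Year 3: 2,860 × $13 = $37,180. Book value $148,934.

$37,180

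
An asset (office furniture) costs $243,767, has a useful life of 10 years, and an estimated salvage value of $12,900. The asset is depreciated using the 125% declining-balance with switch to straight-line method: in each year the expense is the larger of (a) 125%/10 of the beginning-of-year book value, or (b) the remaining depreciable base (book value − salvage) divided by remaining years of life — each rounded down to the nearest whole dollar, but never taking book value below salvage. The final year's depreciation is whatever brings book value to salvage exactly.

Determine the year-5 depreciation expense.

$21,486

Depreciable base = $243,767 − $12,900 = $230,867.
Year 1: DB = ⌊$243,767 × 125%/10⌋ = $30,470; SL = ⌊$230,867/10⌋ = $23,086 → take DB $30,470. Book value $213,297.
Year 2: DB = ⌊$213,297 × 125%/10⌋ = $26,662; SL = ⌊$200,397/9⌋ = $22,266 → take DB $26,662. Book value $186,635.
Year 3: DB = ⌊$186,635 × 125%/10⌋ = $23,329; SL = ⌊$173,735/8⌋ = $21,716 → take DB $23,329. Book value $163,306.
Year 4: DB = ⌊$163,306 × 125%/10⌋ = $20,413; SL = ⌊$150,406/7⌋ = $21,486 → take SL $21,486. Book value $141,820.
Year 5: DB = ⌊$141,820 × 125%/10⌋ = $17,727; SL = ⌊$128,920/6⌋ = $21,486 → take SL $21,486. Book value $120,334.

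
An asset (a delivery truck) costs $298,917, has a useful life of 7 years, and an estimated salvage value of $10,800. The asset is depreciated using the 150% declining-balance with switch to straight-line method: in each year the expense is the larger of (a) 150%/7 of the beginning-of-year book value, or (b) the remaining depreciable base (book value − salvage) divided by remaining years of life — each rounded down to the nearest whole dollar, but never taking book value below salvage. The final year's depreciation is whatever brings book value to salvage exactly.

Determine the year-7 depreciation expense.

Depreciable base = $298,917 − $10,800 = $288,117.
Year 1: DB = ⌊$298,917 × 150%/7⌋ = $64,053; SL = ⌊$288,117/7⌋ = $41,159 → take DB $64,053. Book value $234,864.
Year 2: DB = ⌊$234,864 × 150%/7⌋ = $50,328; SL = ⌊$224,064/6⌋ = $37,344 → take DB $50,328. Book value $184,536.
Year 3: DB = ⌊$184,536 × 150%/7⌋ = $39,543; SL = ⌊$173,736/5⌋ = $34,747 → take DB $39,543. Book value $144,993.
Year 4: DB = ⌊$144,993 × 150%/7⌋ = $31,069; SL = ⌊$134,193/4⌋ = $33,548 → take SL $33,548. Book value $111,445.
Year 5: DB = ⌊$111,445 × 150%/7⌋ = $23,881; SL = ⌊$100,645/3⌋ = $33,548 → take SL $33,548. Book value $77,897.
Year 6: DB = ⌊$77,897 × 150%/7⌋ = $16,692; SL = ⌊$67,097/2⌋ = $33,548 → take SL $33,548. Book value $44,349.
Year 7 (final): $44,349 − $10,800 = $33,549. Book value $10,800.

$33,549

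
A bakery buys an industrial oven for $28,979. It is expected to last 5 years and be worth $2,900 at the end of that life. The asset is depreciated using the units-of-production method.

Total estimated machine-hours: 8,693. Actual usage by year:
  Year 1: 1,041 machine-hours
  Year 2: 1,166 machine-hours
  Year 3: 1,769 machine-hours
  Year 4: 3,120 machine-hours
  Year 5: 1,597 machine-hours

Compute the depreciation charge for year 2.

$3,498

Depreciable base = $28,979 − $2,900 = $26,079.
Rate = $26,079 / 8,693 machine-hours = $3 per machine-hour.
Year 1: 1,041 × $3 = $3,123. Book value $25,856.
Year 2: 1,166 × $3 = $3,498. Book value $22,358.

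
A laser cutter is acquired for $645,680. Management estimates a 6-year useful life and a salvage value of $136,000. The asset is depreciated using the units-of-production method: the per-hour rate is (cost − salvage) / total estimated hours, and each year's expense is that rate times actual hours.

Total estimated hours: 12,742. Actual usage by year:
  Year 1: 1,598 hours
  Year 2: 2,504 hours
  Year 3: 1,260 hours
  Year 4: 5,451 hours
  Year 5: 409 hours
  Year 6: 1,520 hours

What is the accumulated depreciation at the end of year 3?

Depreciable base = $645,680 − $136,000 = $509,680.
Rate = $509,680 / 12,742 hours = $40 per hour.
Year 1: 1,598 × $40 = $63,920. Book value $581,760.
Year 2: 2,504 × $40 = $100,160. Book value $481,600.
Year 3: 1,260 × $40 = $50,400. Book value $431,200.
Accumulated through year 3 = $645,680 − $431,200 = $214,480.

$214,480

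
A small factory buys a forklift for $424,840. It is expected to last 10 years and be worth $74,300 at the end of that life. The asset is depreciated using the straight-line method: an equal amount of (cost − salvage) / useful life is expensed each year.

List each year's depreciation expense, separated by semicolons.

$35,054; $35,054; $35,054; $35,054; $35,054; $35,054; $35,054; $35,054; $35,054; $35,054

Depreciable base = $424,840 − $74,300 = $350,540.
Annual expense = $350,540 / 10 = $35,054.
End of year 1: book value $389,786.
End of year 2: book value $354,732.
End of year 3: book value $319,678.
End of year 4: book value $284,624.
End of year 5: book value $249,570.
End of year 6: book value $214,516.
End of year 7: book value $179,462.
End of year 8: book value $144,408.
End of year 9: book value $109,354.
End of year 10: book value $74,300.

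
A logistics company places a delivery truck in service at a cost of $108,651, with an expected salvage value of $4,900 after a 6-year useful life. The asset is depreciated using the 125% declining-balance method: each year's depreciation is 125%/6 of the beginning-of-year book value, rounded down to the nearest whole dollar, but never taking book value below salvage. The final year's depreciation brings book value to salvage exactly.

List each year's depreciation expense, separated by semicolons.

Depreciable base = $108,651 − $4,900 = $103,751.
Year 1: ⌊$108,651 × 125%/6⌋ = $22,635. Book value $86,016.
Year 2: ⌊$86,016 × 125%/6⌋ = $17,920. Book value $68,096.
Year 3: ⌊$68,096 × 125%/6⌋ = $14,186. Book value $53,910.
Year 4: ⌊$53,910 × 125%/6⌋ = $11,231. Book value $42,679.
Year 5: ⌊$42,679 × 125%/6⌋ = $8,891. Book value $33,788.
Year 6 (final): $33,788 − $4,900 = $28,888. Book value $4,900.

$22,635; $17,920; $14,186; $11,231; $8,891; $28,888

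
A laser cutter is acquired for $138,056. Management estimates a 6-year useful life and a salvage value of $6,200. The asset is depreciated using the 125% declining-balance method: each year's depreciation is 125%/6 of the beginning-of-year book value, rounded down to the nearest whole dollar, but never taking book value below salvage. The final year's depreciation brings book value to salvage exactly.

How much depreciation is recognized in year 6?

Depreciable base = $138,056 − $6,200 = $131,856.
Year 1: ⌊$138,056 × 125%/6⌋ = $28,761. Book value $109,295.
Year 2: ⌊$109,295 × 125%/6⌋ = $22,769. Book value $86,526.
Year 3: ⌊$86,526 × 125%/6⌋ = $18,026. Book value $68,500.
Year 4: ⌊$68,500 × 125%/6⌋ = $14,270. Book value $54,230.
Year 5: ⌊$54,230 × 125%/6⌋ = $11,297. Book value $42,933.
Year 6 (final): $42,933 − $6,200 = $36,733. Book value $6,200.

$36,733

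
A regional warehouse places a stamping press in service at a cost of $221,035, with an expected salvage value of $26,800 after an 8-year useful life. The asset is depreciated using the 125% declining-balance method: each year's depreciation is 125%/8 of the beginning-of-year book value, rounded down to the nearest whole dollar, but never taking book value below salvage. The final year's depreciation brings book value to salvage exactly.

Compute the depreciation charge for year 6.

Depreciable base = $221,035 − $26,800 = $194,235.
Year 1: ⌊$221,035 × 125%/8⌋ = $34,536. Book value $186,499.
Year 2: ⌊$186,499 × 125%/8⌋ = $29,140. Book value $157,359.
Year 3: ⌊$157,359 × 125%/8⌋ = $24,587. Book value $132,772.
Year 4: ⌊$132,772 × 125%/8⌋ = $20,745. Book value $112,027.
Year 5: ⌊$112,027 × 125%/8⌋ = $17,504. Book value $94,523.
Year 6: ⌊$94,523 × 125%/8⌋ = $14,769. Book value $79,754.

$14,769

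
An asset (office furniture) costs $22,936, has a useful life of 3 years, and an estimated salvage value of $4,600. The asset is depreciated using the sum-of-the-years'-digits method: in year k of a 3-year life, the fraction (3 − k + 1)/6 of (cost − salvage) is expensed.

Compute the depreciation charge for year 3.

$3,056

Depreciable base = $22,936 − $4,600 = $18,336.
Sum of the years' digits = 3+2+1 = 6.
Year 1: $18,336 × 3/6 = $9,168. Book value $13,768.
Year 2: $18,336 × 2/6 = $6,112. Book value $7,656.
Year 3: $18,336 × 1/6 = $3,056. Book value $4,600.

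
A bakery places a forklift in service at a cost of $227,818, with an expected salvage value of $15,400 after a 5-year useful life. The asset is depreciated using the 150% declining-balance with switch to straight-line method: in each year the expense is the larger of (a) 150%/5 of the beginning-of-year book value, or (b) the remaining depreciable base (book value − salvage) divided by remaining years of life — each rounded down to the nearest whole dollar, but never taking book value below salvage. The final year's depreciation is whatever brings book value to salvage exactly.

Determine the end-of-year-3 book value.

$78,143

Depreciable base = $227,818 − $15,400 = $212,418.
Year 1: DB = ⌊$227,818 × 150%/5⌋ = $68,345; SL = ⌊$212,418/5⌋ = $42,483 → take DB $68,345. Book value $159,473.
Year 2: DB = ⌊$159,473 × 150%/5⌋ = $47,841; SL = ⌊$144,073/4⌋ = $36,018 → take DB $47,841. Book value $111,632.
Year 3: DB = ⌊$111,632 × 150%/5⌋ = $33,489; SL = ⌊$96,232/3⌋ = $32,077 → take DB $33,489. Book value $78,143.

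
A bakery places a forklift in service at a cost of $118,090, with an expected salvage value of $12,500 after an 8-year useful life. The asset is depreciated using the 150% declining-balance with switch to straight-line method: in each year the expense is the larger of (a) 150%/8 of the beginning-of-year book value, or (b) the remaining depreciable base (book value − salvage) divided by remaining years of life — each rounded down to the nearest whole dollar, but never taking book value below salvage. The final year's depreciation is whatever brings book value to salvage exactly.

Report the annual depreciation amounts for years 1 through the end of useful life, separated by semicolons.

Depreciable base = $118,090 − $12,500 = $105,590.
Year 1: DB = ⌊$118,090 × 150%/8⌋ = $22,141; SL = ⌊$105,590/8⌋ = $13,198 → take DB $22,141. Book value $95,949.
Year 2: DB = ⌊$95,949 × 150%/8⌋ = $17,990; SL = ⌊$83,449/7⌋ = $11,921 → take DB $17,990. Book value $77,959.
Year 3: DB = ⌊$77,959 × 150%/8⌋ = $14,617; SL = ⌊$65,459/6⌋ = $10,909 → take DB $14,617. Book value $63,342.
Year 4: DB = ⌊$63,342 × 150%/8⌋ = $11,876; SL = ⌊$50,842/5⌋ = $10,168 → take DB $11,876. Book value $51,466.
Year 5: DB = ⌊$51,466 × 150%/8⌋ = $9,649; SL = ⌊$38,966/4⌋ = $9,741 → take SL $9,741. Book value $41,725.
Year 6: DB = ⌊$41,725 × 150%/8⌋ = $7,823; SL = ⌊$29,225/3⌋ = $9,741 → take SL $9,741. Book value $31,984.
Year 7: DB = ⌊$31,984 × 150%/8⌋ = $5,997; SL = ⌊$19,484/2⌋ = $9,742 → take SL $9,742. Book value $22,242.
Year 8 (final): $22,242 − $12,500 = $9,742. Book value $12,500.

$22,141; $17,990; $14,617; $11,876; $9,741; $9,741; $9,742; $9,742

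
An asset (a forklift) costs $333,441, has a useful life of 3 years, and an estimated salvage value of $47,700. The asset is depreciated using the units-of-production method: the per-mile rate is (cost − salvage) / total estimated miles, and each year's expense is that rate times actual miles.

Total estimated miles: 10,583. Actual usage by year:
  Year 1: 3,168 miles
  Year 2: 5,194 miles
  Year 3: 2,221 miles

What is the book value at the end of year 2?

Depreciable base = $333,441 − $47,700 = $285,741.
Rate = $285,741 / 10,583 miles = $27 per mile.
Year 1: 3,168 × $27 = $85,536. Book value $247,905.
Year 2: 5,194 × $27 = $140,238. Book value $107,667.

$107,667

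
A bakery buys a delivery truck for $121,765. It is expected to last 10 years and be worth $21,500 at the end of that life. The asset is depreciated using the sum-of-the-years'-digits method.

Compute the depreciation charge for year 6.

Depreciable base = $121,765 − $21,500 = $100,265.
Sum of the years' digits = 10+9+8+7+6+5+4+3+2+1 = 55.
Year 1: $100,265 × 10/55 = $18,230. Book value $103,535.
Year 2: $100,265 × 9/55 = $16,407. Book value $87,128.
Year 3: $100,265 × 8/55 = $14,584. Book value $72,544.
Year 4: $100,265 × 7/55 = $12,761. Book value $59,783.
Year 5: $100,265 × 6/55 = $10,938. Book value $48,845.
Year 6: $100,265 × 5/55 = $9,115. Book value $39,730.

$9,115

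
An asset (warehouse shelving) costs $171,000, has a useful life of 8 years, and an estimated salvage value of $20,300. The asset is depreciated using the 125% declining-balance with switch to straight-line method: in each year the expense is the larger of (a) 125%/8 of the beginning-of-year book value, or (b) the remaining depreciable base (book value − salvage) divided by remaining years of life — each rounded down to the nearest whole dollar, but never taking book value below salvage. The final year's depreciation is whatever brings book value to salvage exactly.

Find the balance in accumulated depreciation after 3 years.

$68,283

Depreciable base = $171,000 − $20,300 = $150,700.
Year 1: DB = ⌊$171,000 × 125%/8⌋ = $26,718; SL = ⌊$150,700/8⌋ = $18,837 → take DB $26,718. Book value $144,282.
Year 2: DB = ⌊$144,282 × 125%/8⌋ = $22,544; SL = ⌊$123,982/7⌋ = $17,711 → take DB $22,544. Book value $121,738.
Year 3: DB = ⌊$121,738 × 125%/8⌋ = $19,021; SL = ⌊$101,438/6⌋ = $16,906 → take DB $19,021. Book value $102,717.
Accumulated through year 3 = $171,000 − $102,717 = $68,283.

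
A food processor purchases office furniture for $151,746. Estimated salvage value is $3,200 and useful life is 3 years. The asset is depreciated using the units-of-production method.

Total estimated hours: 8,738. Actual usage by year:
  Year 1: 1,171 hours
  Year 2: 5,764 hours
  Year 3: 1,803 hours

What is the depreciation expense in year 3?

$30,651

Depreciable base = $151,746 − $3,200 = $148,546.
Rate = $148,546 / 8,738 hours = $17 per hour.
Year 1: 1,171 × $17 = $19,907. Book value $131,839.
Year 2: 5,764 × $17 = $97,988. Book value $33,851.
Year 3: 1,803 × $17 = $30,651. Book value $3,200.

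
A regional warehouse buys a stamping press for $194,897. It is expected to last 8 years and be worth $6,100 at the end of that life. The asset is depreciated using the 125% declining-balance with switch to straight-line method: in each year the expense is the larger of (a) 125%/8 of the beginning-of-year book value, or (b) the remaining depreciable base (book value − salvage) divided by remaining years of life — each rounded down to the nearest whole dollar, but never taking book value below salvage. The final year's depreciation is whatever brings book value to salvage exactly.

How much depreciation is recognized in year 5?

$22,108

Depreciable base = $194,897 − $6,100 = $188,797.
Year 1: DB = ⌊$194,897 × 125%/8⌋ = $30,452; SL = ⌊$188,797/8⌋ = $23,599 → take DB $30,452. Book value $164,445.
Year 2: DB = ⌊$164,445 × 125%/8⌋ = $25,694; SL = ⌊$158,345/7⌋ = $22,620 → take DB $25,694. Book value $138,751.
Year 3: DB = ⌊$138,751 × 125%/8⌋ = $21,679; SL = ⌊$132,651/6⌋ = $22,108 → take SL $22,108. Book value $116,643.
Year 4: DB = ⌊$116,643 × 125%/8⌋ = $18,225; SL = ⌊$110,543/5⌋ = $22,108 → take SL $22,108. Book value $94,535.
Year 5: DB = ⌊$94,535 × 125%/8⌋ = $14,771; SL = ⌊$88,435/4⌋ = $22,108 → take SL $22,108. Book value $72,427.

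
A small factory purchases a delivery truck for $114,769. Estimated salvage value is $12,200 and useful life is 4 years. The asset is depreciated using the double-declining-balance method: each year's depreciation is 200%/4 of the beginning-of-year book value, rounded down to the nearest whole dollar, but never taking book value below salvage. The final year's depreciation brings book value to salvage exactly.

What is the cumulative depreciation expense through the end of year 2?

Depreciable base = $114,769 − $12,200 = $102,569.
Year 1: ⌊$114,769 × 200%/4⌋ = $57,384. Book value $57,385.
Year 2: ⌊$57,385 × 200%/4⌋ = $28,692. Book value $28,693.
Accumulated through year 2 = $114,769 − $28,693 = $86,076.

$86,076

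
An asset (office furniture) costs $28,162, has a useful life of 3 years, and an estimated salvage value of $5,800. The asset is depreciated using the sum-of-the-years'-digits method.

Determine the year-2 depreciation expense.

$7,454

Depreciable base = $28,162 − $5,800 = $22,362.
Sum of the years' digits = 3+2+1 = 6.
Year 1: $22,362 × 3/6 = $11,181. Book value $16,981.
Year 2: $22,362 × 2/6 = $7,454. Book value $9,527.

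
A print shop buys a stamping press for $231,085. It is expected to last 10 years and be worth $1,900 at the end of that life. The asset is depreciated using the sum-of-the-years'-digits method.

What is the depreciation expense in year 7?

Depreciable base = $231,085 − $1,900 = $229,185.
Sum of the years' digits = 10+9+8+7+6+5+4+3+2+1 = 55.
Year 1: $229,185 × 10/55 = $41,670. Book value $189,415.
Year 2: $229,185 × 9/55 = $37,503. Book value $151,912.
Year 3: $229,185 × 8/55 = $33,336. Book value $118,576.
Year 4: $229,185 × 7/55 = $29,169. Book value $89,407.
Year 5: $229,185 × 6/55 = $25,002. Book value $64,405.
Year 6: $229,185 × 5/55 = $20,835. Book value $43,570.
Year 7: $229,185 × 4/55 = $16,668. Book value $26,902.

$16,668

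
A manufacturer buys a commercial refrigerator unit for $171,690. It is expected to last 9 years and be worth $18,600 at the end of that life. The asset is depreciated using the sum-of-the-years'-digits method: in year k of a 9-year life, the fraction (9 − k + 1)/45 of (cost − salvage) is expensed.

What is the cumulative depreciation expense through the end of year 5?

Depreciable base = $171,690 − $18,600 = $153,090.
Sum of the years' digits = 9+8+7+6+5+4+3+2+1 = 45.
Year 1: $153,090 × 9/45 = $30,618. Book value $141,072.
Year 2: $153,090 × 8/45 = $27,216. Book value $113,856.
Year 3: $153,090 × 7/45 = $23,814. Book value $90,042.
Year 4: $153,090 × 6/45 = $20,412. Book value $69,630.
Year 5: $153,090 × 5/45 = $17,010. Book value $52,620.
Accumulated through year 5 = $171,690 − $52,620 = $119,070.

$119,070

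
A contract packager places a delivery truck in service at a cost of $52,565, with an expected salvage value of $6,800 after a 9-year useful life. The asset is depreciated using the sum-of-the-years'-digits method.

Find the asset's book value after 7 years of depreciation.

Depreciable base = $52,565 − $6,800 = $45,765.
Sum of the years' digits = 9+8+7+6+5+4+3+2+1 = 45.
Year 1: $45,765 × 9/45 = $9,153. Book value $43,412.
Year 2: $45,765 × 8/45 = $8,136. Book value $35,276.
Year 3: $45,765 × 7/45 = $7,119. Book value $28,157.
Year 4: $45,765 × 6/45 = $6,102. Book value $22,055.
Year 5: $45,765 × 5/45 = $5,085. Book value $16,970.
Year 6: $45,765 × 4/45 = $4,068. Book value $12,902.
Year 7: $45,765 × 3/45 = $3,051. Book value $9,851.

$9,851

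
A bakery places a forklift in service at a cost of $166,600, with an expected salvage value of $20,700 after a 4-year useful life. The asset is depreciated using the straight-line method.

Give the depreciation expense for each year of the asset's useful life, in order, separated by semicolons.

$36,475; $36,475; $36,475; $36,475

Depreciable base = $166,600 − $20,700 = $145,900.
Annual expense = $145,900 / 4 = $36,475.
End of year 1: book value $130,125.
End of year 2: book value $93,650.
End of year 3: book value $57,175.
End of year 4: book value $20,700.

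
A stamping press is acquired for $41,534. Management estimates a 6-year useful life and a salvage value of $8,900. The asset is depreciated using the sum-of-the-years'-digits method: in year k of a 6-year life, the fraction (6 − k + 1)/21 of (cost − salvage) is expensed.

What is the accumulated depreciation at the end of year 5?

$31,080

Depreciable base = $41,534 − $8,900 = $32,634.
Sum of the years' digits = 6+5+4+3+2+1 = 21.
Year 1: $32,634 × 6/21 = $9,324. Book value $32,210.
Year 2: $32,634 × 5/21 = $7,770. Book value $24,440.
Year 3: $32,634 × 4/21 = $6,216. Book value $18,224.
Year 4: $32,634 × 3/21 = $4,662. Book value $13,562.
Year 5: $32,634 × 2/21 = $3,108. Book value $10,454.
Accumulated through year 5 = $41,534 − $10,454 = $31,080.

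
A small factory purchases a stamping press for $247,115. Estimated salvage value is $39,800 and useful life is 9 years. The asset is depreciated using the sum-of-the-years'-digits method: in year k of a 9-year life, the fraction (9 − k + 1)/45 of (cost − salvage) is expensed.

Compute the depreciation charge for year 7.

Depreciable base = $247,115 − $39,800 = $207,315.
Sum of the years' digits = 9+8+7+6+5+4+3+2+1 = 45.
Year 1: $207,315 × 9/45 = $41,463. Book value $205,652.
Year 2: $207,315 × 8/45 = $36,856. Book value $168,796.
Year 3: $207,315 × 7/45 = $32,249. Book value $136,547.
Year 4: $207,315 × 6/45 = $27,642. Book value $108,905.
Year 5: $207,315 × 5/45 = $23,035. Book value $85,870.
Year 6: $207,315 × 4/45 = $18,428. Book value $67,442.
Year 7: $207,315 × 3/45 = $13,821. Book value $53,621.

$13,821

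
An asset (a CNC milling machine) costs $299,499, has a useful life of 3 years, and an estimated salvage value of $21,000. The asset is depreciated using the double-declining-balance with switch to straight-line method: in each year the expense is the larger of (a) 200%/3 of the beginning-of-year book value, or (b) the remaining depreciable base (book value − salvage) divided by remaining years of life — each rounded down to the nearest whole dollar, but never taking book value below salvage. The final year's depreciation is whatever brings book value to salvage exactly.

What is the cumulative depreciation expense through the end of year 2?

$266,221

Depreciable base = $299,499 − $21,000 = $278,499.
Year 1: DB = ⌊$299,499 × 200%/3⌋ = $199,666; SL = ⌊$278,499/3⌋ = $92,833 → take DB $199,666. Book value $99,833.
Year 2: DB = ⌊$99,833 × 200%/3⌋ = $66,555; SL = ⌊$78,833/2⌋ = $39,416 → take DB $66,555. Book value $33,278.
Accumulated through year 2 = $299,499 − $33,278 = $266,221.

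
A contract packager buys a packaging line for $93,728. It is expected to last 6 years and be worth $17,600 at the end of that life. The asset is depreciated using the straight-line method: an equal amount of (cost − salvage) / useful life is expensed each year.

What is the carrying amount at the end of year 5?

Depreciable base = $93,728 − $17,600 = $76,128.
Annual expense = $76,128 / 6 = $12,688.
End of year 1: book value $81,040.
End of year 2: book value $68,352.
End of year 3: book value $55,664.
End of year 4: book value $42,976.
End of year 5: book value $30,288.

$30,288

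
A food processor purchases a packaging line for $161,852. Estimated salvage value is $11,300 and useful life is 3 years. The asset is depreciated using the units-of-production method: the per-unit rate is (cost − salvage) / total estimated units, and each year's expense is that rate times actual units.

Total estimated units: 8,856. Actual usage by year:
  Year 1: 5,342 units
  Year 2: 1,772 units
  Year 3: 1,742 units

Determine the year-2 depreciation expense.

Depreciable base = $161,852 − $11,300 = $150,552.
Rate = $150,552 / 8,856 units = $17 per unit.
Year 1: 5,342 × $17 = $90,814. Book value $71,038.
Year 2: 1,772 × $17 = $30,124. Book value $40,914.

$30,124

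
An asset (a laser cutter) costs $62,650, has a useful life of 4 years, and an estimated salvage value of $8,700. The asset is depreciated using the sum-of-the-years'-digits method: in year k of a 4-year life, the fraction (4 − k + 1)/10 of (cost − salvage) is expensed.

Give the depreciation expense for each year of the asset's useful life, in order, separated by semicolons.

$21,580; $16,185; $10,790; $5,395

Depreciable base = $62,650 − $8,700 = $53,950.
Sum of the years' digits = 4+3+2+1 = 10.
Year 1: $53,950 × 4/10 = $21,580. Book value $41,070.
Year 2: $53,950 × 3/10 = $16,185. Book value $24,885.
Year 3: $53,950 × 2/10 = $10,790. Book value $14,095.
Year 4: $53,950 × 1/10 = $5,395. Book value $8,700.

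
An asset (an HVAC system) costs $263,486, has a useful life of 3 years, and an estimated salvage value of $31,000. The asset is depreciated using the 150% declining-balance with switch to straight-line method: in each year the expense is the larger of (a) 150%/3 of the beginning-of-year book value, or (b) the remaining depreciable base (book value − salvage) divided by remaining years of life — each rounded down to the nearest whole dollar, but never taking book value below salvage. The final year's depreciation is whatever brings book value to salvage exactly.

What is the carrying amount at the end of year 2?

$65,872

Depreciable base = $263,486 − $31,000 = $232,486.
Year 1: DB = ⌊$263,486 × 150%/3⌋ = $131,743; SL = ⌊$232,486/3⌋ = $77,495 → take DB $131,743. Book value $131,743.
Year 2: DB = ⌊$131,743 × 150%/3⌋ = $65,871; SL = ⌊$100,743/2⌋ = $50,371 → take DB $65,871. Book value $65,872.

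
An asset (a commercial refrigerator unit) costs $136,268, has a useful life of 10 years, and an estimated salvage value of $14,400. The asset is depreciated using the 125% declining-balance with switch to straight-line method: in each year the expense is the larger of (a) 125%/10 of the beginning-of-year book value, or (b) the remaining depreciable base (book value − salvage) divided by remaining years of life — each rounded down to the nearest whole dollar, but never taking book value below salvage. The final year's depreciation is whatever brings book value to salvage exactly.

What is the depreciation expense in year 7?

Depreciable base = $136,268 − $14,400 = $121,868.
Year 1: DB = ⌊$136,268 × 125%/10⌋ = $17,033; SL = ⌊$121,868/10⌋ = $12,186 → take DB $17,033. Book value $119,235.
Year 2: DB = ⌊$119,235 × 125%/10⌋ = $14,904; SL = ⌊$104,835/9⌋ = $11,648 → take DB $14,904. Book value $104,331.
Year 3: DB = ⌊$104,331 × 125%/10⌋ = $13,041; SL = ⌊$89,931/8⌋ = $11,241 → take DB $13,041. Book value $91,290.
Year 4: DB = ⌊$91,290 × 125%/10⌋ = $11,411; SL = ⌊$76,890/7⌋ = $10,984 → take DB $11,411. Book value $79,879.
Year 5: DB = ⌊$79,879 × 125%/10⌋ = $9,984; SL = ⌊$65,479/6⌋ = $10,913 → take SL $10,913. Book value $68,966.
Year 6: DB = ⌊$68,966 × 125%/10⌋ = $8,620; SL = ⌊$54,566/5⌋ = $10,913 → take SL $10,913. Book value $58,053.
Year 7: DB = ⌊$58,053 × 125%/10⌋ = $7,256; SL = ⌊$43,653/4⌋ = $10,913 → take SL $10,913. Book value $47,140.

$10,913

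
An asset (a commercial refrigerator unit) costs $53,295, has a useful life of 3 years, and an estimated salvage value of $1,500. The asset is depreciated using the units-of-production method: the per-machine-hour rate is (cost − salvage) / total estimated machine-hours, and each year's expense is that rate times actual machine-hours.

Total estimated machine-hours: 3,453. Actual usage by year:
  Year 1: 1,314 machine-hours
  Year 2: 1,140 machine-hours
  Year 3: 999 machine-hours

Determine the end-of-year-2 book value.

Depreciable base = $53,295 − $1,500 = $51,795.
Rate = $51,795 / 3,453 machine-hours = $15 per machine-hour.
Year 1: 1,314 × $15 = $19,710. Book value $33,585.
Year 2: 1,140 × $15 = $17,100. Book value $16,485.

$16,485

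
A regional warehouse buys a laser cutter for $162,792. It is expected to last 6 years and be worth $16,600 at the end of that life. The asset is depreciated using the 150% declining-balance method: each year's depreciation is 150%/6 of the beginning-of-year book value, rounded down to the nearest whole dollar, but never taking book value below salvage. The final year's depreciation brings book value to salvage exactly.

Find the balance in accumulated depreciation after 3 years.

Depreciable base = $162,792 − $16,600 = $146,192.
Year 1: ⌊$162,792 × 150%/6⌋ = $40,698. Book value $122,094.
Year 2: ⌊$122,094 × 150%/6⌋ = $30,523. Book value $91,571.
Year 3: ⌊$91,571 × 150%/6⌋ = $22,892. Book value $68,679.
Accumulated through year 3 = $162,792 − $68,679 = $94,113.

$94,113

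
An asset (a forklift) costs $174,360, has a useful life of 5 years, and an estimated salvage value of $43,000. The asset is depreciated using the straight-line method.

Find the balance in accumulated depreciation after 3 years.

Depreciable base = $174,360 − $43,000 = $131,360.
Annual expense = $131,360 / 5 = $26,272.
End of year 1: book value $148,088.
End of year 2: book value $121,816.
End of year 3: book value $95,544.
Accumulated through year 3 = $174,360 − $95,544 = $78,816.

$78,816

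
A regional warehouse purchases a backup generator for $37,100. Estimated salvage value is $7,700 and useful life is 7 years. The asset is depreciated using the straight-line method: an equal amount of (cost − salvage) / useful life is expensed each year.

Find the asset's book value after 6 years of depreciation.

$11,900

Depreciable base = $37,100 − $7,700 = $29,400.
Annual expense = $29,400 / 7 = $4,200.
End of year 1: book value $32,900.
End of year 2: book value $28,700.
End of year 3: book value $24,500.
End of year 4: book value $20,300.
End of year 5: book value $16,100.
End of year 6: book value $11,900.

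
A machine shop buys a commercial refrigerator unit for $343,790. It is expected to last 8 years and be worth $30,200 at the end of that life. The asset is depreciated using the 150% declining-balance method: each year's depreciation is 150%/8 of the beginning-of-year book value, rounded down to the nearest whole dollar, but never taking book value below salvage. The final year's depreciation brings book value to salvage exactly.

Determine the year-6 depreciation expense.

Depreciable base = $343,790 − $30,200 = $313,590.
Year 1: ⌊$343,790 × 150%/8⌋ = $64,460. Book value $279,330.
Year 2: ⌊$279,330 × 150%/8⌋ = $52,374. Book value $226,956.
Year 3: ⌊$226,956 × 150%/8⌋ = $42,554. Book value $184,402.
Year 4: ⌊$184,402 × 150%/8⌋ = $34,575. Book value $149,827.
Year 5: ⌊$149,827 × 150%/8⌋ = $28,092. Book value $121,735.
Year 6: ⌊$121,735 × 150%/8⌋ = $22,825. Book value $98,910.

$22,825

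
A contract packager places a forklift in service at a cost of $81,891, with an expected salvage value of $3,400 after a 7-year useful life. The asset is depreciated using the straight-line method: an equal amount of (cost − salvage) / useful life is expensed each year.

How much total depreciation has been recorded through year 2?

$22,426

Depreciable base = $81,891 − $3,400 = $78,491.
Annual expense = $78,491 / 7 = $11,213.
End of year 1: book value $70,678.
End of year 2: book value $59,465.
Accumulated through year 2 = $81,891 − $59,465 = $22,426.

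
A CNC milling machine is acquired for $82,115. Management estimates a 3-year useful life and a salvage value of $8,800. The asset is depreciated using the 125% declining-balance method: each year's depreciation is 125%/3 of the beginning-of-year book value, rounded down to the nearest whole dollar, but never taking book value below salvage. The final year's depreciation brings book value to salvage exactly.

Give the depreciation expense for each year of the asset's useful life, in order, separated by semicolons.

$34,214; $19,958; $19,143

Depreciable base = $82,115 − $8,800 = $73,315.
Year 1: ⌊$82,115 × 125%/3⌋ = $34,214. Book value $47,901.
Year 2: ⌊$47,901 × 125%/3⌋ = $19,958. Book value $27,943.
Year 3 (final): $27,943 − $8,800 = $19,143. Book value $8,800.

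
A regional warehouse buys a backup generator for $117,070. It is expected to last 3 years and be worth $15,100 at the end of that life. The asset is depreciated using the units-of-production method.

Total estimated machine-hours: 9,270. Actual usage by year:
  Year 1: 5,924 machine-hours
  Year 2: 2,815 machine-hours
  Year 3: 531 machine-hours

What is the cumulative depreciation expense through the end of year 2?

$96,129

Depreciable base = $117,070 − $15,100 = $101,970.
Rate = $101,970 / 9,270 machine-hours = $11 per machine-hour.
Year 1: 5,924 × $11 = $65,164. Book value $51,906.
Year 2: 2,815 × $11 = $30,965. Book value $20,941.
Accumulated through year 2 = $117,070 − $20,941 = $96,129.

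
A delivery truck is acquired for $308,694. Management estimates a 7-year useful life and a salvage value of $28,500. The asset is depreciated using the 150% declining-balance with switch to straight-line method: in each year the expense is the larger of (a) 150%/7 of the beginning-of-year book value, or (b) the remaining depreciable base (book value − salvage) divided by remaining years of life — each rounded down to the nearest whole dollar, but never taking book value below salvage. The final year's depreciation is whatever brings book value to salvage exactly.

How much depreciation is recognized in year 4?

Depreciable base = $308,694 − $28,500 = $280,194.
Year 1: DB = ⌊$308,694 × 150%/7⌋ = $66,148; SL = ⌊$280,194/7⌋ = $40,027 → take DB $66,148. Book value $242,546.
Year 2: DB = ⌊$242,546 × 150%/7⌋ = $51,974; SL = ⌊$214,046/6⌋ = $35,674 → take DB $51,974. Book value $190,572.
Year 3: DB = ⌊$190,572 × 150%/7⌋ = $40,836; SL = ⌊$162,072/5⌋ = $32,414 → take DB $40,836. Book value $149,736.
Year 4: DB = ⌊$149,736 × 150%/7⌋ = $32,086; SL = ⌊$121,236/4⌋ = $30,309 → take DB $32,086. Book value $117,650.

$32,086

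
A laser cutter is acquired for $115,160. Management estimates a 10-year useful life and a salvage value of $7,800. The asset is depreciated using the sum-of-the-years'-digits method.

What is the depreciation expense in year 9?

Depreciable base = $115,160 − $7,800 = $107,360.
Sum of the years' digits = 10+9+8+7+6+5+4+3+2+1 = 55.
Year 1: $107,360 × 10/55 = $19,520. Book value $95,640.
Year 2: $107,360 × 9/55 = $17,568. Book value $78,072.
Year 3: $107,360 × 8/55 = $15,616. Book value $62,456.
Year 4: $107,360 × 7/55 = $13,664. Book value $48,792.
Year 5: $107,360 × 6/55 = $11,712. Book value $37,080.
Year 6: $107,360 × 5/55 = $9,760. Book value $27,320.
Year 7: $107,360 × 4/55 = $7,808. Book value $19,512.
Year 8: $107,360 × 3/55 = $5,856. Book value $13,656.
Year 9: $107,360 × 2/55 = $3,904. Book value $9,752.

$3,904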